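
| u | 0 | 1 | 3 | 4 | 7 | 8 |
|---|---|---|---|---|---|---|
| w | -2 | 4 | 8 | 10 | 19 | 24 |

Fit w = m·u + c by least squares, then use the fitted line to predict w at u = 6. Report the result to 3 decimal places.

ŵ = 16.957

Normal-equation sums: Σu·u = 139, Σu = 23, Σ1 = 6.
Moment sums: Σu·w = 393, Σw = 63.
AᵀA·[m, c]ᵀ = Aᵀw becomes [[139, 23]; [23, 6]]·[m, c]ᵀ = [393, 63]ᵀ.
Δ = 139·6 − 23² = 305.
m = (393·6 − 23·63)/305 = 909/305; c = (139·63 − 23·393)/305 = -282/305.
At u = 6: ŵ = (909/305)·(6) + (-282/305)·(1) = 5172/305.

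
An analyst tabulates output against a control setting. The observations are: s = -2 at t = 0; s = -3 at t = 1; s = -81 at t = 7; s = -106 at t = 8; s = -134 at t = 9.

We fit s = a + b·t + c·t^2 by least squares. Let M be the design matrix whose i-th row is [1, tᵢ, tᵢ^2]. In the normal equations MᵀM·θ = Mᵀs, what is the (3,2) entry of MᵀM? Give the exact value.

Row 3 ↔ basis t^2, column 2 ↔ basis t, so (MᵀM)_{3,2} = Σᵢ (t^2)·(t) = (0)·(0) + (1)·(1) + (49)·(7) + (64)·(8) + (81)·(9) = 1585.

1585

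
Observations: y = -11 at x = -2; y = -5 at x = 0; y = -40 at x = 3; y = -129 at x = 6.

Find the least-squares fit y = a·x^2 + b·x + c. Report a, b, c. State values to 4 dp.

With design matrix M, MᵀM = [[1393, 235, 49]; [235, 49, 7]; [49, 7, 4]] and Mᵀy = [-5048, -872, -185]ᵀ.
Solving the 3×3 system (Gaussian elimination) gives a = -2267/762, b = -2161/762, c = -615/127.

a = -2.9751, b = -2.8360, c = -4.8425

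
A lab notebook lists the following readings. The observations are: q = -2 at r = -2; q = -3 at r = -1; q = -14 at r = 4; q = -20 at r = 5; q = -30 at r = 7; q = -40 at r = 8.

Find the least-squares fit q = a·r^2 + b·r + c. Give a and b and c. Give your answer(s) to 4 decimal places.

a = -0.4201, b = -1.1286, c = -3.0846

Normal-equation sums: Σr^2·r^2 = 7395, Σr^2·r = 1035, Σr^2 = 159, Σr·r = 159, Σr = 21, Σ1 = 6.
For Aᵀq: Σr^2·q = -4765, Σr·q = -679, Σq = -109.
Normal equations: [[7395, 1035, 159]; [1035, 159, 21]; [159, 21, 6]]·[a, b, c]ᵀ = [-4765, -679, -109]ᵀ.
Row-reducing yields a = -6029/14352, b = -5399/4784, c = -22135/7176.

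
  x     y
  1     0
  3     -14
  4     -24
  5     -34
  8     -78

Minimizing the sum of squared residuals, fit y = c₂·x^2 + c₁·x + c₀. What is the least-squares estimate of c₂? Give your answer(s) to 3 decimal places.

AᵀA·[c₂, c₁, c₀]ᵀ = Aᵀy reads: 5059·c₂ + 729·c₁ + 115·c₀ = -6352;  729·c₂ + 115·c₁ + 21·c₀ = -932;  115·c₂ + 21·c₁ + 5·c₀ = -150.
Row-reducing yields c₂ = -544/653, c₁ = -2365/653, c₀ = 2855/653.

c₂ = -0.833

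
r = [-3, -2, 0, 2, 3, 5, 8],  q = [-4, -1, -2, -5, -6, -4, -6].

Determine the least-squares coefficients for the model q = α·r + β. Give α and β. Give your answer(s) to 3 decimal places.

α = -0.330, β = -3.387

Entries of MᵀM: Σr·r = 115, Σr = 13, Σ1 = 7.
And Σr·q = -82, Σq = -28.
Normal equations: [[115, 13]; [13, 7]]·[α, β]ᵀ = [-82, -28]ᵀ.
Determinant 115·7 − 13² = 636.
α = ((-82)·7 − 13·(-28))/636 = -35/106; β = (115·(-28) − 13·(-82))/636 = -359/106.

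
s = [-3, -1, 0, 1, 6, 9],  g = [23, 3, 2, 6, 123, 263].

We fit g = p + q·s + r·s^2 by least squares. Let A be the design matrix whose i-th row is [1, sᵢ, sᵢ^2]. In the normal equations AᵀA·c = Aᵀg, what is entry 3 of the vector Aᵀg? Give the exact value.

25947

Entry 3 ↔ basis s^2, so (Aᵀg)_{3} = Σᵢ (s^2)·gᵢ = (9)·(23) + (1)·(3) + (0)·(2) + (1)·(6) + (36)·(123) + (81)·(263) = 25947.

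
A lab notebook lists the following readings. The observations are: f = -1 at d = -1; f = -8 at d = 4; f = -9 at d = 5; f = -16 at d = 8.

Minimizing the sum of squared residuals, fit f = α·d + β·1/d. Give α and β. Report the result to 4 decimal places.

α = -2.0376, β = 2.9965

The normal system XᵀX·[α, β]ᵀ = Xᵀf is [[106, 4]; [4, 1789/1600]]·[α, β]ᵀ = [-204, -24/5]ᵀ.
det = 106·(1789/1600) − 4² = 82017/800.
α = ((-204)·(1789/1600) − 4·(-24/5))/(82017/800) = -55706/27339; β = (106·(-24/5) − 4·(-204))/(82017/800) = 81920/27339.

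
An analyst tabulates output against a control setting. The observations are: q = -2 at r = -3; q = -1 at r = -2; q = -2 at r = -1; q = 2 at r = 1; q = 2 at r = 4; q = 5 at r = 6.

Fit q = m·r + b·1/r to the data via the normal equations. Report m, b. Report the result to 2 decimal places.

Forming MᵀM = [[67, 6]; [6, 353/144]] and Mᵀq = [50, 13/2]ᵀ gives MᵀM·[m, b]ᵀ = Mᵀq.
Δ = 67·(353/144) − 6² = 18467/144.
m = (50·(353/144) − 6·(13/2))/(18467/144) = 12034/18467; b = (67·(13/2) − 6·50)/(18467/144) = 19512/18467.

m = 0.65, b = 1.06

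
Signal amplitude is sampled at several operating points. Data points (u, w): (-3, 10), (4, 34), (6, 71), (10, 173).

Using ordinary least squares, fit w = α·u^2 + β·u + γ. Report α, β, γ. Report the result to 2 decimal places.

XᵀX·[α, β, γ]ᵀ = Xᵀw reads: 11633·α + 1253·β + 161·γ = 20490;  1253·α + 161·β + 17·γ = 2262;  161·α + 17·β + 4·γ = 288.
(Σu^2·u^2 = 11633, Σu^2·u = 1253, Σu^2 = 161, Σu·u = 161, Σu = 17, Σ1 = 4, Σu^2·w = 20490, Σu·w = 2262, Σw = 288.)
Inverting the 3×3 Gram matrix, [α, β, γ]ᵀ = [13289/8922, 95939/44610, 21628/7435]ᵀ.

α = 1.49, β = 2.15, γ = 2.91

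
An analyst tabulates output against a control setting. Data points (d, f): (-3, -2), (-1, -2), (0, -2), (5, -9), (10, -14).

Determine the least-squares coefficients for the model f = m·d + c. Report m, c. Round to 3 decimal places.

From the data, Σd·d = 135, Σd = 11, Σ1 = 5.
And Σd·f = -177, Σf = -29.
Normal equations: [[135, 11]; [11, 5]]·[m, c]ᵀ = [-177, -29]ᵀ.
Δ = 135·5 − 11² = 554.
m = ((-177)·5 − 11·(-29))/554 = -283/277; c = (135·(-29) − 11·(-177))/554 = -984/277.

m = -1.022, c = -3.552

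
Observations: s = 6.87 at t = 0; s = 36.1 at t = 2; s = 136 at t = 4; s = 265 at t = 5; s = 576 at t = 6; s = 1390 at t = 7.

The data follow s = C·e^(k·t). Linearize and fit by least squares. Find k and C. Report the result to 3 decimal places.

k = 0.739, C = 7.226

Let Y = ln s. Fitting Y = k·t + ln C by least squares:
Σt = 24.0000, Σ(t)² = 130.0000, Σln s = 29.5990, Σt·ln s = 143.5179.
Equations: 130.0000·k + 24.0000·ln C = 143.5179;  24.0000·k + 6·ln C = 29.5990.
Δ = 130.0000·6 − (24.0000)² = 204.0000; k = (143.5179·6 − 24.0000·29.5990)/204.0000 = 0.73888, ln C = (130.0000·29.5990 − 24.0000·143.5179)/204.0000 = 1.97765, so C = exp(1.97765) = 7.22576.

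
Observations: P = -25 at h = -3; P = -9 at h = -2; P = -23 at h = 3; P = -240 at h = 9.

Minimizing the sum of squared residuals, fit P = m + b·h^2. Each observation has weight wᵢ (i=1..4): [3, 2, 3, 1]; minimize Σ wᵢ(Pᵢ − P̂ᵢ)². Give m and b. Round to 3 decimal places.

Compute the Gram sums: Σwᵢ·1 = 9, Σwᵢ·h^2 = 143, Σwᵢ·h^2·h^2 = 7079.
For MᵀWP: Σwᵢ·P = -402, Σwᵢ·h^2·P = -20808.
MᵀWM·[m, b]ᵀ = MᵀWP becomes [[9, 143]; [143, 7079]]·[m, b]ᵀ = [-402, -20808]ᵀ.
Δ = 9·7079 − 143² = 43262.
m = ((-402)·7079 − 143·(-20808))/43262 = 3; b = (9·(-20808) − 143·(-402))/43262 = -3.

m = 3.000, b = -3.000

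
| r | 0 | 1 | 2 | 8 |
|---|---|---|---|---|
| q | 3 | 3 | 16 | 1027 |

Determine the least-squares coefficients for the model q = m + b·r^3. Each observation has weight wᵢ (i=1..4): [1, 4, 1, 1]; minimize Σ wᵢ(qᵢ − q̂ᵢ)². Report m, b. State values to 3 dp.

m = 1.163, b = 2.004

The normal system MᵀWM·[m, b]ᵀ = MᵀWq is [[7, 524]; [524, 262212]]·[m, b]ᵀ = [1058, 525964]ᵀ.
det = 7·262212 − 524² = 1560908.
m = (1058·262212 − 524·525964)/1560908 = 453790/390227; b = (7·525964 − 524·1058)/1560908 = 781839/390227.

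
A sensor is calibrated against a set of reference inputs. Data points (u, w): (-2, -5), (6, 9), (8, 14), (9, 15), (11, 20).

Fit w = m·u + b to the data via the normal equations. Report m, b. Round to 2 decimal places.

m = 1.90, b = -1.53

The normal system MᵀM·[m, b]ᵀ = Mᵀw is [[306, 32]; [32, 5]]·[m, b]ᵀ = [531, 53]ᵀ.
Determinant 306·5 − 32² = 506.
m = (531·5 − 32·53)/506 = 959/506; b = (306·53 − 32·531)/506 = -387/253.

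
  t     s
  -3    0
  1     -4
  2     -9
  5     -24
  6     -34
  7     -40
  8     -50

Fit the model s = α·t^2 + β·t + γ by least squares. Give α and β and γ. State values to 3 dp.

Forming AᵀA = [[8516, 1178, 188]; [1178, 188, 26]; [188, 26, 7]] and Aᵀs = [-7024, -1026, -161]ᵀ gives AᵀA·[α, β, γ]ᵀ = Aᵀs.
Inverting the 3×3 Gram matrix, [α, β, γ]ᵀ = [-72694/151977, -330026/151977, -105769/50659]ᵀ.

α = -0.478, β = -2.172, γ = -2.088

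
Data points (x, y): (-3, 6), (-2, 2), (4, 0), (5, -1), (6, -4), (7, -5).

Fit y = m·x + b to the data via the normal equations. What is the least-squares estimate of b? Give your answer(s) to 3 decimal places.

b = 2.172

Normal-equation sums: Σx·x = 139, Σx = 17, Σ1 = 6.
And Σx·y = -86, Σy = -2.
Normal equations: [[139, 17]; [17, 6]]·[m, b]ᵀ = [-86, -2]ᵀ.
Eliminating b: 6·(row 1) − 17·(row 2) gives 545·m = 6·(-86) − 17·(-2) = -482, so m = -482/545.
Then b = ((-2) − 17·(-482/545))/6 = 1184/545.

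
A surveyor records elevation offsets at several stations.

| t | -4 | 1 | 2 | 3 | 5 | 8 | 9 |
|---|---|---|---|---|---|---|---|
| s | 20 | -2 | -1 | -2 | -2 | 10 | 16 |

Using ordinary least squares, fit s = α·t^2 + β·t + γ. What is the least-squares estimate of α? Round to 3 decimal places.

From the data, Σt^2·t^2 = 11636, Σt^2·t = 1338, Σt^2 = 200, Σt·t = 200, Σt = 24, Σ1 = 7.
And Σt^2·s = 2182, Σt·s = 124, Σs = 39.
Normal equations: [[11636, 1338, 200]; [1338, 200, 24]; [200, 24, 7]]·[α, β, γ]ᵀ = [2182, 124, 39]ᵀ.
Inverting the 3×3 Gram matrix, [α, β, γ]ᵀ = [231038/475289, -1319465/475289, 570833/475289]ᵀ.

α = 0.486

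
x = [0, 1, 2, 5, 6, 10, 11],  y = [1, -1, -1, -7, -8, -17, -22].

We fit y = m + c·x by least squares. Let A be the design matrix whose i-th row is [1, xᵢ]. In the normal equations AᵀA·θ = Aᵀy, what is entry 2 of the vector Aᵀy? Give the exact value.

-498

Entry 2 ↔ basis x, so (Aᵀy)_{2} = Σᵢ (x)·yᵢ = (0)·(1) + (1)·(-1) + (2)·(-1) + (5)·(-7) + (6)·(-8) + (10)·(-17) + (11)·(-22) = -498.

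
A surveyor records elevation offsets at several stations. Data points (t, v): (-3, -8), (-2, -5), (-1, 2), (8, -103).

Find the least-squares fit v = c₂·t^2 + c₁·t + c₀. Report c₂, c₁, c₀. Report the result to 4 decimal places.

Forming XᵀX = [[4194, 476, 78]; [476, 78, 2]; [78, 2, 4]] and Xᵀv = [-6682, -792, -114]ᵀ gives XᵀX·[c₂, c₁, c₀]ᵀ = Xᵀv.
Row-reducing yields c₂ = -5537/3713, c₁ = -4018/3713, c₀ = 4160/3713.

c₂ = -1.4912, c₁ = -1.0821, c₀ = 1.1204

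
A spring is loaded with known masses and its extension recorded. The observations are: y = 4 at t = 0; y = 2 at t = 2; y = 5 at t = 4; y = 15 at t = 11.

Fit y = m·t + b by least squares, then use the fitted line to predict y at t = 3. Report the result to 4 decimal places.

Entries of MᵀM: Σt·t = 141, Σt = 17, Σ1 = 4.
Right-hand side: Σt·y = 189, Σy = 26.
Eliminating b: 4·(row 1) − 17·(row 2) gives 275·m = 4·189 − 17·26 = 314, so m = 314/275.
Then b = (26 − 17·(314/275))/4 = 453/275.
At t = 3: ŷ = (314/275)·(3) + (453/275)·(1) = 279/55.

ŷ = 5.0727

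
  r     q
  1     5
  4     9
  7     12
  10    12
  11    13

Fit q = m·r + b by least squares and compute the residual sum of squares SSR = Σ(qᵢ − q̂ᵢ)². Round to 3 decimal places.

SSR = 4.621

The normal equations are: 287·m + 33·b = 388;  33·m + 5·b = 51.
(Σr·r = 287, Σr = 33, Σ1 = 5, Σr·q = 388, Σq = 51.)
det = 287·5 − 33² = 346.
m = (388·5 − 33·51)/346 = 257/346; b = (287·51 − 33·388)/346 = 1833/346.
Residuals: -180/173, 253/346, 260/173, -251/346, -81/173; SSR = 1599/346.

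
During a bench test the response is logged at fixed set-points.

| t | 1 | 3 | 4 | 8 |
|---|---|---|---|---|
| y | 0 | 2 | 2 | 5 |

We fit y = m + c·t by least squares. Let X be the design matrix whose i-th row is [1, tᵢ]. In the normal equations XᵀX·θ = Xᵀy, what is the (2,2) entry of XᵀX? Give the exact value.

Row 2 ↔ basis t, column 2 ↔ basis t, so (XᵀX)_{2,2} = Σᵢ (t)·(t) = (1)·(1) + (3)·(3) + (4)·(4) + (8)·(8) = 90.

90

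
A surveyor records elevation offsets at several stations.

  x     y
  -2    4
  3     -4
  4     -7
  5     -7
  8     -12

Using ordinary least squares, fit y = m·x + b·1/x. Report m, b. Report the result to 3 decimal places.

Compute the Gram sums: Σx·x = 118, Σx·1/x = 5, Σ1/x·1/x = 6901/14400.
Moment sums: Σx·y = -179, Σ1/x·y = -479/60.
AᵀA·[m, b]ᵀ = Aᵀy becomes [[118, 5]; [5, 6901/14400]]·[m, b]ᵀ = [-179, -479/60]ᵀ.
Eliminating b: (6901/14400)·(row 1) − 5·(row 2) gives (227159/7200)·m = (6901/14400)·(-179) − 5·(-479/60) = -660479/14400, so m = -660479/454318.
Then b = ((-479/60) − 5·(-660479/454318))/(6901/14400) = -338640/227159.

m = -1.454, b = -1.491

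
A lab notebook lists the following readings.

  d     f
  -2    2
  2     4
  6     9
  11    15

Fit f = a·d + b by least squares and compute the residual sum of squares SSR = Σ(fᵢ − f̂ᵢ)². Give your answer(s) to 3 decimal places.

Compute the Gram sums: Σd·d = 165, Σd = 17, Σ1 = 4.
Moment sums: Σd·f = 223, Σf = 30.
So MᵀM·[a, b]ᵀ = Mᵀf: [[165, 17]; [17, 4]]·[a, b]ᵀ = [223, 30]ᵀ.
Determinant 165·4 − 17² = 371.
a = (223·4 − 17·30)/371 = 382/371; b = (165·30 − 17·223)/371 = 1159/371.
Residuals: 347/371, -439/371, -16/53, 204/371; SSR = 990/371.

SSR = 2.668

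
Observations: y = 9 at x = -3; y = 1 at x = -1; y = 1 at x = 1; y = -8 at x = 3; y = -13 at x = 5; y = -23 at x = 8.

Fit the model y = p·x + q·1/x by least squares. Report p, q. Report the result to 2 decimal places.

The normal equations are: 109·p + 6·q = -300;  6·p + (32801/14400)·q = -1337/120.
Eliminating q: (32801/14400)·(row 1) − 6·(row 2) gives (3056909/14400)·p = (32801/14400)·(-300) − 6·(-1337/120) = -147961/240, so p = -8877660/3056909.
Then q = ((-1337/120) − 6·(-8877660/3056909))/(32801/14400) = 8432040/3056909.

p = -2.90, q = 2.76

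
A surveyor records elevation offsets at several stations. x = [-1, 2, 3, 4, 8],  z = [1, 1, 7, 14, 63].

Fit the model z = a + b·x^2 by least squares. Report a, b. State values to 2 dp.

Setting ∂/∂a … = 0 gives: 5·a + 94·b = 86;  94·a + 4450·b = 4324.
(Σ1 = 5, Σx^2 = 94, Σx^2·x^2 = 4450, Σz = 86, Σx^2·z = 4324.)
Δ = 5·4450 − 94² = 13414.
a = (86·4450 − 94·4324)/13414 = -11878/6707; b = (5·4324 − 94·86)/13414 = 6768/6707.

a = -1.77, b = 1.01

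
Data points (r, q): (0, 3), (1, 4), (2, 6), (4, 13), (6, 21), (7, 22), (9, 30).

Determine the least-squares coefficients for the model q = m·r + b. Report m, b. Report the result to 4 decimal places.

Normal-equation sums: Σr·r = 187, Σr = 29, Σ1 = 7.
Moment sums: Σr·q = 618, Σq = 99.
AᵀA·[m, b]ᵀ = Aᵀq becomes [[187, 29]; [29, 7]]·[m, b]ᵀ = [618, 99]ᵀ.
Eliminating b: 7·(row 1) − 29·(row 2) gives 468·m = 7·618 − 29·99 = 1455, so m = 485/156.
Then b = (99 − 29·(485/156))/7 = 197/156.

m = 3.1090, b = 1.2628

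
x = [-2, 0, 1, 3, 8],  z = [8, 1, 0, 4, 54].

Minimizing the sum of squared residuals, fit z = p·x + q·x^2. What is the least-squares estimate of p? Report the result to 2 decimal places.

The normal equations are: 78·p + 532·q = 428;  532·p + 4194·q = 3524.
(Σx·x = 78, Σx·x^2 = 532, Σx^2·x^2 = 4194, Σx·z = 428, Σx^2·z = 3524.)
det = 78·4194 − 532² = 44108.
p = (428·4194 − 532·3524)/44108 = -19934/11027; q = (78·3524 − 532·428)/44108 = 11794/11027.

p = -1.81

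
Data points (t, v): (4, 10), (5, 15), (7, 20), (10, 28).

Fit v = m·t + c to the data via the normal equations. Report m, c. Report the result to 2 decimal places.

m = 2.88, c = -0.48

MᵀM·[m, c]ᵀ = Mᵀv reads: 190·m + 26·c = 535;  26·m + 4·c = 73.
(Σt·t = 190, Σt = 26, Σ1 = 4, Σt·v = 535, Σv = 73.)
det = 190·4 − 26² = 84.
m = (535·4 − 26·73)/84 = 121/42; c = (190·73 − 26·535)/84 = -10/21.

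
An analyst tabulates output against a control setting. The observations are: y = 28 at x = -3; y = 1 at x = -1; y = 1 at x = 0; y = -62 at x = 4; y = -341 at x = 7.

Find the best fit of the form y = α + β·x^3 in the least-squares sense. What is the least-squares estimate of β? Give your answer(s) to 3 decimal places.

Setting ∂/∂α … = 0 gives: 5·α + 379·β = -373;  379·α + 122475·β = -121688.
det = 5·122475 − 379² = 468734.
α = ((-373)·122475 − 379·(-121688))/468734 = 436577/468734; β = (5·(-121688) − 379·(-373))/468734 = -467073/468734.

β = -0.996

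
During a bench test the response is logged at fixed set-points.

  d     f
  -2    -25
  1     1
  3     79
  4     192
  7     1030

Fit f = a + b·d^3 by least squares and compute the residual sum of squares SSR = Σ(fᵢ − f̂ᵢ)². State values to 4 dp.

SSR = 2.0917

Compute the Gram sums: Σ1 = 5, Σd^3 = 427, Σd^3·d^3 = 122539.
Right-hand side: Σf = 1277, Σd^3·f = 367912.
So MᵀM·[a, b]ᵀ = Mᵀf: [[5, 427]; [427, 122539]]·[a, b]ᵀ = [1277, 367912]ᵀ.
Determinant 5·122539 − 427² = 430366.
a = (1277·122539 − 427·367912)/430366 = -616121/430366; b = (5·367912 − 427·1277)/430366 = 1294281/430366.
Residuals: 211219/430366, -123897/215183, -165276/215183, 412409/430366, -22641/215183; SSR = 900191/430366.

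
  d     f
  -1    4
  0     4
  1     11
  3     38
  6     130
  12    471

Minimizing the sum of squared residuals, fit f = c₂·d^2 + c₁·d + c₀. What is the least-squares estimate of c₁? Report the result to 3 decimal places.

c₁ = 2.821

MᵀM·[c₂, c₁, c₀]ᵀ = Mᵀf reads: 22115·c₂ + 1971·c₁ + 191·c₀ = 72861;  1971·c₂ + 191·c₁ + 21·c₀ = 6553;  191·c₂ + 21·c₁ + 6·c₀ = 658.
(Σd^2·d^2 = 22115, Σd^2·d = 1971, Σd^2 = 191, Σd·d = 191, Σd = 21, Σ1 = 6, Σd^2·f = 72861, Σd·f = 6553, Σf = 658.)
Solving the 3×3 system (Gaussian elimination) gives c₂ = 338609/112552, c₁ = 317513/112552, c₀ = 226427/56276.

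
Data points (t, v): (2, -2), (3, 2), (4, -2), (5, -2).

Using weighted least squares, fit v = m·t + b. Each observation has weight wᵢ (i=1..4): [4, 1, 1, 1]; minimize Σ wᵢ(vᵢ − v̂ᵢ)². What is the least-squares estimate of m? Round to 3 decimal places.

m = 0.065

Sums needed: Σwᵢ·t·t = 66, Σwᵢ·t = 20, Σwᵢ·1 = 7.
For AᵀWv: Σwᵢ·t·v = -28, Σwᵢ·v = -10.
Eliminating b: 7·(row 1) − 20·(row 2) gives 62·m = 7·(-28) − 20·(-10) = 4, so m = 2/31.
Then b = ((-10) − 20·(2/31))/7 = -50/31.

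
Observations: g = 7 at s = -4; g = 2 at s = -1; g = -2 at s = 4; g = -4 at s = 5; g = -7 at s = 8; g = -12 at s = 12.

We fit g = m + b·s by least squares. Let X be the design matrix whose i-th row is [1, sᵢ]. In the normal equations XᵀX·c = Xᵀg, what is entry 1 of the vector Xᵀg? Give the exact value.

-16

Entry 1 ↔ basis 1, so (Xᵀg)_{1} = Σᵢ gᵢ = (1)·(7) + (1)·(2) + (1)·(-2) + (1)·(-4) + (1)·(-7) + (1)·(-12) = -16.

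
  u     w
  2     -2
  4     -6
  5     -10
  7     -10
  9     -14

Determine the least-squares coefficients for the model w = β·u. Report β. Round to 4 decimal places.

Setting ∂/∂β … = 0 gives: 175·β = -274.
(Σu·u = 175, Σu·w = -274.)
Hence β = -274 / 175 ≈ -1.56571.

β = -1.5657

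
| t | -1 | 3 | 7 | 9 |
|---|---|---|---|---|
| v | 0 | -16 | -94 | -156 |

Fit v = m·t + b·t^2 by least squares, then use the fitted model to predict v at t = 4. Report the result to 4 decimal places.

v̂ = -30.5206

Sums needed: Σt·t = 140, Σt·t^2 = 1098, Σt^2·t^2 = 9044.
For Aᵀv: Σt·v = -2110, Σt^2·v = -17386.
Normal equations: [[140, 1098]; [1098, 9044]]·[m, b]ᵀ = [-2110, -17386]ᵀ.
Determinant 140·9044 − 1098² = 60556.
m = ((-2110)·9044 − 1098·(-17386))/60556 = 1747/15139; b = (140·(-17386) − 1098·(-2110))/60556 = -29315/15139.
At t = 4: v̂ = (1747/15139)·(4) + (-29315/15139)·(16) = -462052/15139.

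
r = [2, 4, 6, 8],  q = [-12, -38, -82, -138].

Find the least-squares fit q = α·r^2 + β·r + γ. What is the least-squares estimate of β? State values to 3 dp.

Entries of AᵀA: Σr^2·r^2 = 5664, Σr^2·r = 800, Σr^2 = 120, Σr·r = 120, Σr = 20, Σ1 = 4.
And Σr^2·q = -12440, Σr·q = -1772, Σq = -270.
Normal equations: [[5664, 800, 120]; [800, 120, 20]; [120, 20, 4]]·[α, β, γ]ᵀ = [-12440, -1772, -270]ᵀ.
Solving the 3×3 system (Gaussian elimination) gives α = -15/8, β = -47/20, γ = 1/2.

β = -2.350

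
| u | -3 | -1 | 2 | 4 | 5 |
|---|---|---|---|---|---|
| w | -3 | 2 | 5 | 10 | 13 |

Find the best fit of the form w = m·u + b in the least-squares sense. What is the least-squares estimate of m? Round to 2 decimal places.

m = 1.86

Entries of MᵀM: Σu·u = 55, Σu = 7, Σ1 = 5.
And Σu·w = 122, Σw = 27.
det = 55·5 − 7² = 226.
m = (122·5 − 7·27)/226 = 421/226; b = (55·27 − 7·122)/226 = 631/226.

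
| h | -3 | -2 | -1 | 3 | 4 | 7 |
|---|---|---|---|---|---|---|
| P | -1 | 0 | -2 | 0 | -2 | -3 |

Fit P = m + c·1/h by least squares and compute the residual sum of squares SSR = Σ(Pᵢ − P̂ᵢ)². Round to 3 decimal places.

SSR = 7.330

From the data, Σ1 = 6, Σ1/h = -31/28, Σ1/h·1/h = 10973/7056.
For XᵀP: ΣP = -8, Σ1/h·P = 59/42.
XᵀX·[m, c]ᵀ = XᵀP becomes [[6, -31/28]; [-31/28, 10973/7056]]·[m, c]ᵀ = [-8, 59/42]ᵀ.
Determinant 6·(10973/7056) − (-31/28)² = 19063/2352.
m = ((-8)·(10973/7056) − (-31/28)·(59/42))/(19063/2352) = -76810/57189; c = (6·(59/42) − (-31/28)·(-8))/(19063/2352) = -1008/19063.
Residuals: 18613/57189, 75298/57189, -40592/57189, 77818/57189, -36812/57189, -8575/5199; SSR = 419170/57189.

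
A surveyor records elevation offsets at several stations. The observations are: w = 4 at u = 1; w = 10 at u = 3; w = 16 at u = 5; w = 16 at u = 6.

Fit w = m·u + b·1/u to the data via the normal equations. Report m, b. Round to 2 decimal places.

m = 2.88, b = 1.44

The normal system MᵀM·[m, b]ᵀ = Mᵀw is [[71, 4]; [4, 1061/900]]·[m, b]ᵀ = [210, 66/5]ᵀ.
Determinant 71·(1061/900) − 4² = 60931/900.
m = (210·(1061/900) − 4·(66/5))/(60931/900) = 175290/60931; b = (71·(66/5) − 4·210)/(60931/900) = 87480/60931.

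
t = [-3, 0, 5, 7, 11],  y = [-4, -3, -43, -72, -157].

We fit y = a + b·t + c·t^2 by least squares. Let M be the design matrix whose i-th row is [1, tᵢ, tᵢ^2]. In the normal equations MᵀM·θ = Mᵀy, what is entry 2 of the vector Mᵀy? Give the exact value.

Entry 2 ↔ basis t, so (Mᵀy)_{2} = Σᵢ (t)·yᵢ = (-3)·(-4) + (0)·(-3) + (5)·(-43) + (7)·(-72) + (11)·(-157) = -2434.

-2434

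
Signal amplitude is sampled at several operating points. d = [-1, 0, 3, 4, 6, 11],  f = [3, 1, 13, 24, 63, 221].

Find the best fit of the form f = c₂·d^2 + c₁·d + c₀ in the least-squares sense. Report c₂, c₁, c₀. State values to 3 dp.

c₂ = 1.965, c₁ = -1.504, c₀ = 0.015

Sums needed: Σd^2·d^2 = 16275, Σd^2·d = 1637, Σd^2 = 183, Σd·d = 183, Σd = 23, Σ1 = 6.
And Σd^2·f = 29513, Σd·f = 2941, Σf = 325.
MᵀM·[c₂, c₁, c₀]ᵀ = Mᵀf becomes [[16275, 1637, 183]; [1637, 183, 23]; [183, 23, 6]]·[c₂, c₁, c₀]ᵀ = [29513, 2941, 325]ᵀ.
Inverting the 3×3 Gram matrix, [c₂, c₁, c₀]ᵀ = [818857/416820, -209003/138940, 3073/208410]ᵀ.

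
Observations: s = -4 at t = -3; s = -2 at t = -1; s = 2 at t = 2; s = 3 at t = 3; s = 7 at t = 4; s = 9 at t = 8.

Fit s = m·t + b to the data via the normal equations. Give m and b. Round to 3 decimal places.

Sums needed: Σt·t = 103, Σt = 13, Σ1 = 6.
For Mᵀs: Σt·s = 127, Σs = 15.
So MᵀM·[m, b]ᵀ = Mᵀs: [[103, 13]; [13, 6]]·[m, b]ᵀ = [127, 15]ᵀ.
Determinant 103·6 − 13² = 449.
m = (127·6 − 13·15)/449 = 567/449; b = (103·15 − 13·127)/449 = -106/449.

m = 1.263, b = -0.236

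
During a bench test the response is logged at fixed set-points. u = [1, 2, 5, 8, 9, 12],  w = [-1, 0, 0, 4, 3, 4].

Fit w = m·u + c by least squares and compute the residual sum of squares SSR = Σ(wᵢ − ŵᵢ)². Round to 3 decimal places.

SSR = 3.695

Setting ∂/∂m … = 0 gives: 319·m + 37·c = 106;  37·m + 6·c = 10.
det = 319·6 − 37² = 545.
m = (106·6 − 37·10)/545 = 266/545; c = (319·10 − 37·106)/545 = -732/545.
Residuals: -79/545, 40/109, -598/545, 784/545, -27/545, -56/109; SSR = 2014/545.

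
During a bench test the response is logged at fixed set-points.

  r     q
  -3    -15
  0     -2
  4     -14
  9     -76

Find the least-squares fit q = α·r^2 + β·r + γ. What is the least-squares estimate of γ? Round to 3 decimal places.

γ = -2.016

Sums needed: Σr^2·r^2 = 6898, Σr^2·r = 766, Σr^2 = 106, Σr·r = 106, Σr = 10, Σ1 = 4.
For Xᵀq: Σr^2·q = -6515, Σr·q = -695, Σq = -107.
So XᵀX·[α, β, γ]ᵀ = Xᵀq: [[6898, 766, 106]; [766, 106, 10]; [106, 10, 4]]·[α, β, γ]ᵀ = [-6515, -695, -107]ᵀ.
Solving the 3×3 system (Gaussian elimination) gives α = -4659/4456, β = 5299/4456, γ = -4491/2228.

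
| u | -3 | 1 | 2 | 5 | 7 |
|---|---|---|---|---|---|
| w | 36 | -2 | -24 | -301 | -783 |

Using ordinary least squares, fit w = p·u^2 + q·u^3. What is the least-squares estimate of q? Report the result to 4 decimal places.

The normal system AᵀA·[p, q]ᵀ = Aᵀw is [[3124, 19722]; [19722, 134068]]·[p, q]ᵀ = [-45666, -307360]ᵀ.
det = 3124·134068 − 19722² = 29871148.
p = ((-45666)·134068 − 19722·(-307360))/29871148 = -15148842/7467787; q = (3124·(-307360) − 19722·(-45666))/29871148 = -14891947/7467787.

q = -1.9942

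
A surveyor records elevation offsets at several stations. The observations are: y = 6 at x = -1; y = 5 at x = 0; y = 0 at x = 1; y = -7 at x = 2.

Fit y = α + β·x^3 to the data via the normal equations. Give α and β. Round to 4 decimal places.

α = 3.8000, β = -1.4000

The normal system MᵀM·[α, β]ᵀ = Mᵀy is [[4, 8]; [8, 66]]·[α, β]ᵀ = [4, -62]ᵀ.
Eliminating β: 66·(row 1) − 8·(row 2) gives 200·α = 66·4 − 8·(-62) = 760, so α = 19/5.
Then β = ((-62) − 8·(19/5))/66 = -7/5.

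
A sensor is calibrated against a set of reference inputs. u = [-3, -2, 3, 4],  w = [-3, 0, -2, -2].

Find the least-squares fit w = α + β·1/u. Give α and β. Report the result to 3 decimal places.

α = -1.823, β = -1.164

Setting ∂/∂α … = 0 gives: 4·α + (-1/4)·β = -7;  (-1/4)·α + (77/144)·β = -1/6.
Eliminating β: (77/144)·(row 1) − (-1/4)·(row 2) gives (299/144)·α = (77/144)·(-7) − (-1/4)·(-1/6) = -545/144, so α = -545/299.
Then β = ((-1/6) − (-1/4)·(-545/299))/(77/144) = -348/299.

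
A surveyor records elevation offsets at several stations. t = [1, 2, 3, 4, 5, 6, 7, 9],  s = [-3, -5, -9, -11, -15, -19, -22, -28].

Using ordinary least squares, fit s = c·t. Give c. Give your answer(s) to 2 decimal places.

c = -3.07

Entries of XᵀX: Σt·t = 221.
Moment sums: Σt·s = -679.
c = (-679)/221 = -3.0724.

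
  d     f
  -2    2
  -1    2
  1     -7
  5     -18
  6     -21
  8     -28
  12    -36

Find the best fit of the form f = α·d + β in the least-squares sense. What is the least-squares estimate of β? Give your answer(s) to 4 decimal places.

With design matrix M, MᵀM = [[275, 29]; [29, 7]] and Mᵀf = [-885, -106]ᵀ.
Eliminating β: 7·(row 1) − 29·(row 2) gives 1084·α = 7·(-885) − 29·(-106) = -3121, so α = -3121/1084.
Then β = ((-106) − 29·(-3121/1084))/7 = -3485/1084.

β = -3.2149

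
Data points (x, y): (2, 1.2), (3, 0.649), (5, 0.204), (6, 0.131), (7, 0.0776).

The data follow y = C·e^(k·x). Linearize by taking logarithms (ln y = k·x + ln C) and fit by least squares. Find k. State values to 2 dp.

k = -0.55

Taking logs, ln y = k·x + ln C, so regress ln y on x.
AᵀA = [[123.0000, 23.0000]; [23.0000, 5]], rhs = [-38.9692, -6.4284]ᵀ  (here Σx = 23.0000, Σ(x)² = 123.0000, Σln y = -6.4284, Σx·ln y = -38.9692).
Solving (det = 86.0000): k = -0.54643, ln C = 1.22790.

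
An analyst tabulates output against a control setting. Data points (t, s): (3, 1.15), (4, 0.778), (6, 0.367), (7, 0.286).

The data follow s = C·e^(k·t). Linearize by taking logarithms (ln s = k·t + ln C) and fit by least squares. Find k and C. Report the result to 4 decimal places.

Linearized form: ln s = k·t + ln C. From the 4 transformed points,
AᵀA = [[110.0000, 20.0000]; [20.0000, 4]], rhs = [-15.3615, -2.3654]ᵀ  (here Σt = 20.0000, Σ(t)² = 110.0000, Σln s = -2.3654, Σt·ln s = -15.3615).
Slope k = (n·Σt·ln s − Σt·Σln s)/(n·Σ(t)² − (Σt)²) = (4·-15.3615 − 20.0000·-2.3654)/40.0000 = -0.35344; ln C = (Σln s − k·Σt)/n = 1.17585, so C = exp(1.17585) = 3.24090.

k = -0.3534, C = 3.2409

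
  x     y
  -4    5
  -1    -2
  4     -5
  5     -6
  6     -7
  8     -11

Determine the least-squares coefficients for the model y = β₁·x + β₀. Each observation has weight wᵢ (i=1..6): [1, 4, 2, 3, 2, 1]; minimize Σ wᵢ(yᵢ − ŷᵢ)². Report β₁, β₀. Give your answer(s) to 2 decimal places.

Entries of MᵀWM: Σwᵢ·x·x = 263, Σwᵢ·x = 35, Σwᵢ·1 = 13.
And Σwᵢ·x·y = -314, Σwᵢ·y = -56.
det = 263·13 − 35² = 2194.
β₁ = ((-314)·13 − 35·(-56))/2194 = -1061/1097; β₀ = (263·(-56) − 35·(-314))/2194 = -1869/1097.

β₁ = -0.97, β₀ = -1.70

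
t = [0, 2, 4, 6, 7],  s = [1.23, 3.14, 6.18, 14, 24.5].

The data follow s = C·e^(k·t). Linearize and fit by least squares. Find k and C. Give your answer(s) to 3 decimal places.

With ln sᵢ as the transformed response and tᵢ as the regressor:
Σt = 19.0000, Σ(t)² = 105.0000, Σln s = 9.0103, Σt·ln s = 47.7988.
Equations: 105.0000·k + 19.0000·ln C = 47.7988;  19.0000·k + 5·ln C = 9.0103.
Solving (det = 164.0000): k = 0.41341, ln C = 0.23112, so C = exp(0.23112) = 1.26001.

k = 0.413, C = 1.260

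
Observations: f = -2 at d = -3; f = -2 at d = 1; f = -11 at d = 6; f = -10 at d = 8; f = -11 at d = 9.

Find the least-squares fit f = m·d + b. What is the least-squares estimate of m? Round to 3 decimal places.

m = -0.874

Setting ∂/∂m … = 0 gives: 191·m + 21·b = -241;  21·m + 5·b = -36.
(Σd·d = 191, Σd = 21, Σ1 = 5, Σd·f = -241, Σf = -36.)
Eliminating b: 5·(row 1) − 21·(row 2) gives 514·m = 5·(-241) − 21·(-36) = -449, so m = -449/514.
Then b = ((-36) − 21·(-449/514))/5 = -1815/514.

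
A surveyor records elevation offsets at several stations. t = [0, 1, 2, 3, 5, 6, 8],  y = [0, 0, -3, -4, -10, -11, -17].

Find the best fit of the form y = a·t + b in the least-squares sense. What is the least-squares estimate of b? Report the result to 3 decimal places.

Compute the Gram sums: Σt·t = 139, Σt = 25, Σ1 = 7.
And Σt·y = -270, Σy = -45.
Normal equations: [[139, 25]; [25, 7]]·[a, b]ᵀ = [-270, -45]ᵀ.
Eliminating b: 7·(row 1) − 25·(row 2) gives 348·a = 7·(-270) − 25·(-45) = -765, so a = -255/116.
Then b = ((-45) − 25·(-255/116))/7 = 165/116.

b = 1.422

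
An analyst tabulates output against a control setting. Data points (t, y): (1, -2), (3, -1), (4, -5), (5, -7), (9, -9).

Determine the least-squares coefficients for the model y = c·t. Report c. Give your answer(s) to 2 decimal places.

c = -1.07

Sums needed: Σt·t = 132.
Moment sums: Σt·y = -141.
Normal equations: [[132]]·[c]ᵀ = [-141]ᵀ.
c = (-141)/132 = -1.06818.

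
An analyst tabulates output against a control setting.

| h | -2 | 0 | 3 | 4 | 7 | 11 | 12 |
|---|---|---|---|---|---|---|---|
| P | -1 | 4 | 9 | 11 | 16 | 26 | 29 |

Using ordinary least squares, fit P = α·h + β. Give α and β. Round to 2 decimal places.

α = 2.08, β = 3.04

Entries of AᵀA: Σh·h = 343, Σh = 35, Σ1 = 7.
Moment sums: Σh·P = 819, ΣP = 94.
Normal equations: [[343, 35]; [35, 7]]·[α, β]ᵀ = [819, 94]ᵀ.
Eliminating β: 7·(row 1) − 35·(row 2) gives 1176·α = 7·819 − 35·94 = 2443, so α = 349/168.
Then β = (94 − 35·(349/168))/7 = 73/24.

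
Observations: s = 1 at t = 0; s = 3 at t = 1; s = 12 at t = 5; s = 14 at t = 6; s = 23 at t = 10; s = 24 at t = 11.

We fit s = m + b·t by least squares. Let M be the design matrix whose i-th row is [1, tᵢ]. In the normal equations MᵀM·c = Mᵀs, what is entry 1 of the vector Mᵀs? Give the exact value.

77

Entry 1 ↔ basis 1, so (Mᵀs)_{1} = Σᵢ sᵢ = (1)·(1) + (1)·(3) + (1)·(12) + (1)·(14) + (1)·(23) + (1)·(24) = 77.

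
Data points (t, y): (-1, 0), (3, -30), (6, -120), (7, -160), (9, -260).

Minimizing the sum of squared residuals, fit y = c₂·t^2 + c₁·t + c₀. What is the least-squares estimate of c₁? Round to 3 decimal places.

c₁ = -1.841

Compute the Gram sums: Σt^2·t^2 = 10340, Σt^2·t = 1314, Σt^2 = 176, Σt·t = 176, Σt = 24, Σ1 = 5.
Moment sums: Σt^2·y = -33490, Σt·y = -4270, Σy = -570.
So XᵀX·[c₂, c₁, c₀]ᵀ = Xᵀy: [[10340, 1314, 176]; [1314, 176, 24]; [176, 24, 5]]·[c₂, c₁, c₀]ᵀ = [-33490, -4270, -570]ᵀ.
Row-reducing yields c₂ = -120685/39819, c₁ = -24435/13273, c₀ = 60610/39819.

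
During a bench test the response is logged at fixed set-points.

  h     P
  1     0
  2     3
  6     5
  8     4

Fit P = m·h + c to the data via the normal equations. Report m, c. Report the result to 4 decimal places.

Compute the Gram sums: Σh·h = 105, Σh = 17, Σ1 = 4.
Right-hand side: Σh·P = 68, ΣP = 12.
Eliminating c: 4·(row 1) − 17·(row 2) gives 131·m = 4·68 − 17·12 = 68, so m = 68/131.
Then c = (12 − 17·(68/131))/4 = 104/131.

m = 0.5191, c = 0.7939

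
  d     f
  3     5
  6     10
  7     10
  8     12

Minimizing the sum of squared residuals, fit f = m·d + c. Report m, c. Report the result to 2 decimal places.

Normal-equation sums: Σd·d = 158, Σd = 24, Σ1 = 4.
And Σd·f = 241, Σf = 37.
MᵀM·[m, c]ᵀ = Mᵀf becomes [[158, 24]; [24, 4]]·[m, c]ᵀ = [241, 37]ᵀ.
Eliminating c: 4·(row 1) − 24·(row 2) gives 56·m = 4·241 − 24·37 = 76, so m = 19/14.
Then c = (37 − 24·(19/14))/4 = 31/28.

m = 1.36, c = 1.11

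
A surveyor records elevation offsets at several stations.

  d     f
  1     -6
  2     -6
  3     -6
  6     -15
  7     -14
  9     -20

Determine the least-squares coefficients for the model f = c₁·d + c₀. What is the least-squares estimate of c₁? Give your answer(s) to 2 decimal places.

c₁ = -1.85

Forming XᵀX = [[180, 28]; [28, 6]] and Xᵀf = [-404, -67]ᵀ gives XᵀX·[c₁, c₀]ᵀ = Xᵀf.
Eliminating c₀: 6·(row 1) − 28·(row 2) gives 296·c₁ = 6·(-404) − 28·(-67) = -548, so c₁ = -137/74.
Then c₀ = ((-67) − 28·(-137/74))/6 = -187/74.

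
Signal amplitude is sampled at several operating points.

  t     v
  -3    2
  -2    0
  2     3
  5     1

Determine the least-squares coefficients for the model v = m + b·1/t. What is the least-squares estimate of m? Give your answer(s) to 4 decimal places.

AᵀA·[m, b]ᵀ = Aᵀv reads: 4·m + (-2/15)·b = 6;  (-2/15)·m + (293/450)·b = 31/30.
Determinant 4·(293/450) − (-2/15)² = 194/75.
m = (6·(293/450) − (-2/15)·(31/30))/(194/75) = 455/291; b = (4·(31/30) − (-2/15)·6)/(194/75) = 185/97.

m = 1.5636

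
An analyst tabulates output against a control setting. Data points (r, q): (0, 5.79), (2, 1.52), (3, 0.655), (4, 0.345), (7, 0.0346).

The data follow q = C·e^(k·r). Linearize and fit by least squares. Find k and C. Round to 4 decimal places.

k = -0.7340, C = 6.1323

With ln qᵢ as the transformed response and rᵢ as the regressor:
Sums: Σr = 16.0000, Σ(r)² = 78.0000, Σln q = -2.6764, Σr·ln q = -28.2361.
Normal system: [[78.0000, 16.0000]; [16.0000, 5]]·[k, ln C]ᵀ = [-28.2361, -2.6764]ᵀ.
Δ = 78.0000·5 − (16.0000)² = 134.0000; k = (-28.2361·5 − 16.0000·-2.6764)/134.0000 = -0.73402, ln C = (78.0000·-2.6764 − 16.0000·-28.2361)/134.0000 = 1.81358, so C = exp(1.81358) = 6.13233.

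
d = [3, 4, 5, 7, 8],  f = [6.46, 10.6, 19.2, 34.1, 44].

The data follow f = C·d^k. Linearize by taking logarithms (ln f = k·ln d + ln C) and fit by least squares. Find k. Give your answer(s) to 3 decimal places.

k = 1.982

Linearized form: ln f = k·ln d + ln C. From the 5 transformed points,
AᵀA = [[13.8297, 8.1197]; [8.1197, 5]], rhs = [24.8149, 14.4949]ᵀ  (here Σln d = 8.1197, Σ(ln d)² = 13.8297, Σln f = 14.4949, Σln d·ln f = 24.8149).
Solving (det = 3.2190): k = 1.98210, ln C = -0.31983.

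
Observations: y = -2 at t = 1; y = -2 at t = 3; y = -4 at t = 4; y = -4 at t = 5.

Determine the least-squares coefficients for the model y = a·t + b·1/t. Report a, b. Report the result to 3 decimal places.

a = -0.774, b = -1.129

AᵀA·[a, b]ᵀ = Aᵀy reads: 51·a + 4·b = -44;  4·a + (4369/3600)·b = -67/15.
(Σt·t = 51, Σt·1/t = 4, Σ1/t·1/t = 4369/3600, Σt·y = -44, Σ1/t·y = -67/15.)
Eliminating b: (4369/3600)·(row 1) − 4·(row 2) gives (55073/1200)·a = (4369/3600)·(-44) − 4·(-67/15) = -31979/900, so a = -127916/165219.
Then b = ((-67/15) − 4·(-127916/165219))/(4369/3600) = -62160/55073.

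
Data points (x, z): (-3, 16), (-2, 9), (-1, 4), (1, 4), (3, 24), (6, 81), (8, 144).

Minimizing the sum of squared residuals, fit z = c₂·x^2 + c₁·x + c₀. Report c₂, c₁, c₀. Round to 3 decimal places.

AᵀA·[c₂, c₁, c₀]ᵀ = Aᵀz reads: 5572·c₂ + 720·c₁ + 124·c₀ = 12536;  720·c₂ + 124·c₁ + 12·c₀ = 1644;  124·c₂ + 12·c₁ + 7·c₀ = 282.
Row-reducing yields c₂ = 83564/40089, c₁ = 13289/13363, c₀ = 66394/40089.

c₂ = 2.084, c₁ = 0.994, c₀ = 1.656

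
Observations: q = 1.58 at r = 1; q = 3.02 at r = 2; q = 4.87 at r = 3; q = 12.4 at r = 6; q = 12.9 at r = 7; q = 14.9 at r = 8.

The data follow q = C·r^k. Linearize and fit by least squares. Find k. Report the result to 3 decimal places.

With ln qᵢ as the transformed response and ln rᵢ as the regressor:
Sums: Σln r = 7.6089, Σ(ln r)² = 13.0084, Σln q = 10.9221, Σln r·ln q = 17.6099.
Normal system: [[13.0084, 7.6089]; [7.6089, 6]]·[k, ln C]ᵀ = [17.6099, 10.9221]ᵀ.
Solving (det = 20.1558): k = 1.11902, ln C = 0.40126.

k = 1.119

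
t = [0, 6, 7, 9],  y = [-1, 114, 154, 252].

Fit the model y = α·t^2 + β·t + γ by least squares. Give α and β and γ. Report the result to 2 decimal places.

α = 2.98, β = 1.27, γ = -1.00

Entries of XᵀX: Σt^2·t^2 = 10258, Σt^2·t = 1288, Σt^2 = 166, Σt·t = 166, Σt = 22, Σ1 = 4.
Moment sums: Σt^2·y = 32062, Σt·y = 4030, Σy = 519.
Solving the 3×3 system (Gaussian elimination) gives α = 2183/732, β = 4649/3660, γ = -1219/1220.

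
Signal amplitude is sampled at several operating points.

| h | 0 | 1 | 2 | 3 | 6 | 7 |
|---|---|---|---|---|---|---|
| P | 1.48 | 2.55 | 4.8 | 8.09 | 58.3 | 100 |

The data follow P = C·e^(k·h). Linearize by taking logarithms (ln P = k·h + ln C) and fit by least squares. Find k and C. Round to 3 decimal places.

Linearized form: ln P = k·h + ln C. From the 6 transformed points,
Σh = 19.0000, Σ(h)² = 99.0000, Σln P = 13.6582, Σh·ln P = 66.9750.
Equations: 99.0000·k + 19.0000·ln C = 66.9750;  19.0000·k + 6·ln C = 13.6582.
Solving (det = 233.0000): k = 0.61092, ln C = 0.34177, so C = exp(0.34177) = 1.40743.

k = 0.611, C = 1.407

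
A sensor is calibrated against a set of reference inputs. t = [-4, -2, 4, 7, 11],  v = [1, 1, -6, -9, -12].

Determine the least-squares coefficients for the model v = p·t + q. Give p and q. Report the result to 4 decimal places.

Entries of AᵀA: Σt·t = 206, Σt = 16, Σ1 = 5.
For Aᵀv: Σt·v = -225, Σv = -25.
Normal equations: [[206, 16]; [16, 5]]·[p, q]ᵀ = [-225, -25]ᵀ.
Eliminating q: 5·(row 1) − 16·(row 2) gives 774·p = 5·(-225) − 16·(-25) = -725, so p = -725/774.
Then q = ((-25) − 16·(-725/774))/5 = -775/387.

p = -0.9367, q = -2.0026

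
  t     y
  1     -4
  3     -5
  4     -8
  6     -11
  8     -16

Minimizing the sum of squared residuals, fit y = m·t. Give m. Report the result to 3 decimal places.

Entries of XᵀX: Σt·t = 126.
And Σt·y = -245.
So XᵀX·[m]ᵀ = Xᵀy: [[126]]·[m]ᵀ = [-245]ᵀ.
m = (-245)/126 = -1.94444.

m = -1.944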